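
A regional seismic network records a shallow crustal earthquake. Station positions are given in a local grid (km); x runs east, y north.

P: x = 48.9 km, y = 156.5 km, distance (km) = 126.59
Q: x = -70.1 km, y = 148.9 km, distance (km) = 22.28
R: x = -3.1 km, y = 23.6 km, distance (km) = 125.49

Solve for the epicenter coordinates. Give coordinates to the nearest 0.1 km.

-74.2 km east, 127.0 km north

Circle about each station: (x − 48.9)² + (y − 156.5)² = 126.59²; (x + 70.1)² + (y − 148.9)² = 22.28²; (x + 3.1)² + (y − 23.6)² = 125.49².
Subtracting the P equation from the Q and R equations removes the quadratic terms:
-238.0 x − 15.2 y = 15730.39
-104.0 x − 265.8 y = -26039.60
Solving the 2×2 system: x ≈ -74.2, y ≈ 127.0 km.
Check against P (with the unrounded x, y): √((x − 48.9)²+(y − 156.5)²) = 126.59 ≈ 126.59 km. ✓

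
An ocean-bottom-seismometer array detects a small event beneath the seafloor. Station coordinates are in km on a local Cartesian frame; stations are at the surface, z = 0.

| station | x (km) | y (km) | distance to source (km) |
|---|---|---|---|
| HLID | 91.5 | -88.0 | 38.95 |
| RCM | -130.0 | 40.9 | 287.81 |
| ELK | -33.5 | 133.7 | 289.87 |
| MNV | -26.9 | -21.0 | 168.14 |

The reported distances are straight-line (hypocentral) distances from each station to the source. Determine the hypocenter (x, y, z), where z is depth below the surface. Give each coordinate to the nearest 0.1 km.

Each station gives a sphere (x−x_i)² + (y−y_i)² + z² = d_i² (stations at z=0).
Subtracting the HLID sphere from RCM and ELK: z² cancels, leaving linear equations in x and y:
-443.0 x + 257.8 y = -78860.93
-250.0 x + 443.4 y = -79625.82
Solving: x ≈ 109.409, y ≈ -117.893 km (keep extra digits for the depth step; rounded: 109.4, -117.9).
Then from the HLID sphere: z² = 38.95² − (x − 91.5)² − (y + 88.0)² with x = 109.409, y = -117.893, so z ≈ 17.401 ≈ 17.4 km.
Check against MNV (with the unrounded solution): distance 168.14 ≈ 168.14 km. ✓

(109.4, -117.9, 17.4)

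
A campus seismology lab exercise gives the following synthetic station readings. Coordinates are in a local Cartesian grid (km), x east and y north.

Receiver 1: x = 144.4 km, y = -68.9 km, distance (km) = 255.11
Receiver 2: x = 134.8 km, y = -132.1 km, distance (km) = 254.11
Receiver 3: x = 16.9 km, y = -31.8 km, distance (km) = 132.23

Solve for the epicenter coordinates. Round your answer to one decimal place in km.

(-110.7, -66.5)

Circle about each station: (x − 144.4)² + (y + 68.9)² = 255.11²; (x − 134.8)² + (y + 132.1)² = 254.11²; (x − 16.9)² + (y + 31.8)² = 132.23².
Subtracting pairs of circle equations eliminates x²+y² and gives linear equations (the radical axes):
-19.2 x − 126.4 y = 10532.10
-255.0 x + 74.2 y = 23294.62
Solving the 2×2 system: x ≈ -110.7, y ≈ -66.5 km.
Check against Receiver 1 (with the unrounded x, y): √((x − 144.4)²+(y + 68.9)²) = 255.12 ≈ 255.11 km. ✓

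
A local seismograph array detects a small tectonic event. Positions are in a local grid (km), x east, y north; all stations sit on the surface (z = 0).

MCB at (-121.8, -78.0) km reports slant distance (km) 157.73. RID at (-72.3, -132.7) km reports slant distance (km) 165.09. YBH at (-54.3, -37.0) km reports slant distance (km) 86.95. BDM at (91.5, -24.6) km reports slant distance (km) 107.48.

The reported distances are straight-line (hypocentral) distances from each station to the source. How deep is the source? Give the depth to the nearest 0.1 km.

Each station gives a sphere (x−x_i)² + (y−y_i)² + z² = d_i² (stations at z=0).
Subtracting the MCB sphere from RID and YBH: z² cancels, leaving linear equations in x and y:
99.0 x − 109.4 y = -458.62
135.0 x + 82.0 y = 716.70
Solving: x ≈ 1.783, y ≈ 5.805 km (keep extra digits for the depth step; rounded: 1.8, 5.8).
Then from the MCB sphere: z² = 157.73² − (x + 121.8)² − (y + 78.0)² with x = 1.783, y = 5.805, so z ≈ 50.820 ≈ 50.8 km.

z ≈ 50.8 km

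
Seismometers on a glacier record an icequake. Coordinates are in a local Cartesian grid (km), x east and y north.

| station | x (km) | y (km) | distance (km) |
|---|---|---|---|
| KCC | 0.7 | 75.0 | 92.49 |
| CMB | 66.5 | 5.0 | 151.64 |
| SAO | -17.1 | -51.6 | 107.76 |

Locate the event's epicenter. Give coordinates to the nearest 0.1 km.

Circle about each station: (x − 0.7)² + (y − 75.0)² = 92.49²; (x − 66.5)² + (y − 5.0)² = 151.64²; (x + 17.1)² + (y + 51.6)² = 107.76².
Subtracting pairs of circle equations eliminates x²+y² and gives linear equations (the radical axes):
131.6 x − 140.0 y = -15618.53
-35.6 x − 253.2 y = -5728.34
Solving the 2×2 system: x ≈ -82.3, y ≈ 34.2 km.
Check against KCC (with the unrounded x, y): √((x − 0.7)²+(y − 75.0)²) = 92.49 ≈ 92.49 km. ✓

(-82.3, 34.2)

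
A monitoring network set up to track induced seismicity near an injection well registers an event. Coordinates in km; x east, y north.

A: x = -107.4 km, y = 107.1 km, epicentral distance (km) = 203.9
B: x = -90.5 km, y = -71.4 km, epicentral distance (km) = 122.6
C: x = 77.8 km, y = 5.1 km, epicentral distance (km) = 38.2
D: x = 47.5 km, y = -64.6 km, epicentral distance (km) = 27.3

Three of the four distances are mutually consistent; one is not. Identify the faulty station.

Solve using three stations at a time. Using A, B, D (subtract circle equations pairwise → linear system) gives (x, y) ≈ (29.1, -44.4).
Distances from that point to each station vs reported:
  A: calculated 203.9 vs reported 203.9 → residual 0.0 km
  B: calculated 122.6 vs reported 122.6 → residual 0.0 km
  C: calculated 69.4 vs reported 38.2 → residual 31.2 km
  D: calculated 27.3 vs reported 27.3 → residual 0.0 km
A, B, D are mutually consistent (residuals ≈ 0); C is off by 31.2 km.

C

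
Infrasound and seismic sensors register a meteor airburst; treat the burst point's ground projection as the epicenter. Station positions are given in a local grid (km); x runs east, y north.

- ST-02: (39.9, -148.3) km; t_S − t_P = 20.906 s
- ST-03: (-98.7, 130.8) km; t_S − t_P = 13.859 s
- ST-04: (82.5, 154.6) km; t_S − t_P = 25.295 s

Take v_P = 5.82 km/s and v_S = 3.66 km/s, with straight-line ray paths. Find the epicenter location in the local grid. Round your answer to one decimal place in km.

Distance from S−P lag: d = Δt · v_P v_S / (v_P − v_S) = Δt · (5.82·3.66)/(5.82−3.66) ≈ 9.8617·Δt.
So d_ST-02 = 206.17, d_ST-03 = 136.67, d_ST-04 = 249.45 km.
Circle about each station: (x − 39.9)² + (y + 148.3)² = 206.17²; (x + 98.7)² + (y − 130.8)² = 136.67²; (x − 82.5)² + (y − 154.6)² = 249.45².
Subtracting the ST-02 equation from the ST-03 and ST-04 equations removes the quadratic terms:
-277.2 x + 558.2 y = 27092.81
85.2 x + 605.8 y = -12596.72
Solving the 2×2 system: x ≈ -108.8, y ≈ -5.5 km.

x ≈ -108.8 km, y ≈ -5.5 km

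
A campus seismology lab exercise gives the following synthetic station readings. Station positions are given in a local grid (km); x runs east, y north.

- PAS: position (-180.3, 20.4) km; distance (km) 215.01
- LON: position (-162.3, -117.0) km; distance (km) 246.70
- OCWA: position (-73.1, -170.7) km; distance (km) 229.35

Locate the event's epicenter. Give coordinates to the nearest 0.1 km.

Circle about each station: (x + 180.3)² + (y − 20.4)² = 215.01²; (x + 162.3)² + (y + 117.0)² = 246.70²; (x + 73.1)² + (y + 170.7)² = 229.35².
Subtracting pairs of circle equations eliminates x²+y² and gives linear equations (the radical axes):
36.0 x − 274.8 y = -7525.55
214.4 x − 382.2 y = -4814.27
Solving the 2×2 system: x ≈ 34.4, y ≈ 31.9 km.

x ≈ 34.4 km, y ≈ 31.9 km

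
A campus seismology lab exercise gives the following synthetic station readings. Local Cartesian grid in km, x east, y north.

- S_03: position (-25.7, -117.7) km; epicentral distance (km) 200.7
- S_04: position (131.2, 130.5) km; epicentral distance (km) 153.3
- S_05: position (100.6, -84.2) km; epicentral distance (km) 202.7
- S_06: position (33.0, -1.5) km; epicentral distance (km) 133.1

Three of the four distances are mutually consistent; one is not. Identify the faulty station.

Solve using three stations at a time. Using S_03, S_04, S_05 (subtract circle equations pairwise → linear system) gives (x, y) ≈ (-14.5, 82.7).
Distances from that point to each station vs reported:
  S_03: calculated 200.7 vs reported 200.7 → residual 0.0 km
  S_04: calculated 153.3 vs reported 153.3 → residual 0.0 km
  S_05: calculated 202.7 vs reported 202.7 → residual 0.0 km
  S_06: calculated 96.6 vs reported 133.1 → residual 36.5 km
S_03, S_04, S_05 are mutually consistent (residuals ≈ 0); S_06 is off by 36.5 km.

S_06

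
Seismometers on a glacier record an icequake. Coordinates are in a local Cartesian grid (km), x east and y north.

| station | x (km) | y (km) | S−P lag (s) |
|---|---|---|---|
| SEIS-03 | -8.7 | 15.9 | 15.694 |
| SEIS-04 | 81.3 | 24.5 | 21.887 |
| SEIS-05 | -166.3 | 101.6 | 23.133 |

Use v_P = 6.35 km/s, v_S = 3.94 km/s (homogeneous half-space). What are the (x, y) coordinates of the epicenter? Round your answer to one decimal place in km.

(-89.1, -125.8)

Distance from S−P lag: d = Δt · v_P v_S / (v_P − v_S) = Δt · (6.35·3.94)/(6.35−3.94) ≈ 10.3813·Δt.
So d_SEIS-03 = 162.92, d_SEIS-04 = 227.22, d_SEIS-05 = 240.15 km.
Circle about each station: (x + 8.7)² + (y − 15.9)² = 162.92²; (x − 81.3)² + (y − 24.5)² = 227.22²; (x + 166.3)² + (y − 101.6)² = 240.15².
Subtracting the SEIS-03 equation from the SEIS-04 and SEIS-05 equations removes the quadratic terms:
180.0 x + 17.2 y = -18204.56
-315.2 x + 171.4 y = 6520.65
Solving the 2×2 system: x ≈ -89.1, y ≈ -125.8 km.
Check against SEIS-03 (with the unrounded x, y): √((x + 8.7)²+(y − 15.9)²) = 162.95 ≈ 162.92 km. ✓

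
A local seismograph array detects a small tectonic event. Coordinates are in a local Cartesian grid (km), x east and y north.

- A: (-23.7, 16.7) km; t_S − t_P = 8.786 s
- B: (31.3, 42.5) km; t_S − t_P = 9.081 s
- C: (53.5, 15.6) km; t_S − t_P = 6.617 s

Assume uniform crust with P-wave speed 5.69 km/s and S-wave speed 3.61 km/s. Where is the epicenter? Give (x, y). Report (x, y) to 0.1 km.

(35.1, -47.1)

Distance from S−P lag: d = Δt · v_P v_S / (v_P − v_S) = Δt · (5.69·3.61)/(5.69−3.61) ≈ 9.8754·Δt.
So d_A = 86.77, d_B = 89.68, d_C = 65.35 km.
Circle about each station: (x + 23.7)² + (y − 16.7)² = 86.77²; (x − 31.3)² + (y − 42.5)² = 89.68²; (x − 53.5)² + (y − 15.6)² = 65.35².
Subtracting the A equation from the B and C equations removes the quadratic terms:
110.0 x + 51.6 y = 1431.89
154.4 x − 2.2 y = 5523.44
Solving the 2×2 system: x ≈ 35.1, y ≈ -47.1 km.
Check against A (with the unrounded x, y): √((x + 23.7)²+(y − 16.7)²) = 86.75 ≈ 86.77 km. ✓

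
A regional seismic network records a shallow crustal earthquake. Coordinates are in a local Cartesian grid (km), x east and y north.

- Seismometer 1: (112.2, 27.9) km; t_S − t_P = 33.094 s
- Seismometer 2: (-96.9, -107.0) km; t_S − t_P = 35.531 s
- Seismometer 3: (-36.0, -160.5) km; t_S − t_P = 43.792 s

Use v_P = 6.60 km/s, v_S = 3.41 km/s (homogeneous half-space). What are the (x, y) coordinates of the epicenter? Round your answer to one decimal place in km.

-90.6 km east, 143.6 km north

Distance from S−P lag: d = Δt · v_P v_S / (v_P − v_S) = Δt · (6.60·3.41)/(6.60−3.41) ≈ 7.0552·Δt.
So d_Seismometer 1 = 233.48, d_Seismometer 2 = 250.68, d_Seismometer 3 = 308.96 km.
Circle about each station: (x − 112.2)² + (y − 27.9)² = 233.48²; (x + 96.9)² + (y + 107.0)² = 250.68²; (x + 36.0)² + (y + 160.5)² = 308.96².
Subtracting pairs of circle equations eliminates x²+y² and gives linear equations (the radical axes):
-418.2 x − 269.8 y = -856.19
-296.4 x − 376.8 y = -27254.37
Solving the 2×2 system: x ≈ -90.6, y ≈ 143.6 km.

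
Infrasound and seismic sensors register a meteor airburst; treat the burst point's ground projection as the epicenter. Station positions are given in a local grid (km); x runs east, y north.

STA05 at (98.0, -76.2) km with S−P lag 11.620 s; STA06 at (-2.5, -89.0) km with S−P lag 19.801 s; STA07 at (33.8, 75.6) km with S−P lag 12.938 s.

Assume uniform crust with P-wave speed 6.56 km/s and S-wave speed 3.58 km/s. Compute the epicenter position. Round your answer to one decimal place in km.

Distance from S−P lag: d = Δt · v_P v_S / (v_P − v_S) = Δt · (6.56·3.58)/(6.56−3.58) ≈ 7.8808·Δt.
So d_STA05 = 91.57, d_STA06 = 156.05, d_STA07 = 101.96 km.
Circle about each station: (x − 98.0)² + (y + 76.2)² = 91.57²; (x + 2.5)² + (y + 89.0)² = 156.05²; (x − 33.8)² + (y − 75.6)² = 101.96².
Subtracting pairs of circle equations eliminates x²+y² and gives linear equations (the radical axes):
-201.0 x − 25.6 y = -23449.73
-128.4 x + 303.6 y = -10563.42
Solving the 2×2 system: x ≈ 114.9, y ≈ 13.8 km.

(114.9, 13.8)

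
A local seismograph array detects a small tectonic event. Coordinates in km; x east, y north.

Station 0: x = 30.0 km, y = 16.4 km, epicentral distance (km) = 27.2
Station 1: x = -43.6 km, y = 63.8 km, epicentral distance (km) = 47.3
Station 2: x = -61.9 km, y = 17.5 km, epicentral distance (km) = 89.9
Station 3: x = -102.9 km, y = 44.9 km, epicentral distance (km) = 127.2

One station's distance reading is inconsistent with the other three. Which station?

Station 1

Solve using three stations at a time. Using Station 0, Station 2, Station 3 (subtract circle equations pairwise → linear system) gives (x, y) ≈ (24.3, 43.1).
Distances from that point to each station vs reported:
  Station 0: calculated 27.3 vs reported 27.2 → residual 0.1 km
  Station 1: calculated 71.0 vs reported 47.3 → residual 23.7 km
  Station 2: calculated 89.9 vs reported 89.9 → residual 0.0 km
  Station 3: calculated 127.2 vs reported 127.2 → residual 0.0 km
Station 0, Station 2, Station 3 are mutually consistent (residuals ≈ 0); Station 1 is off by 23.7 km.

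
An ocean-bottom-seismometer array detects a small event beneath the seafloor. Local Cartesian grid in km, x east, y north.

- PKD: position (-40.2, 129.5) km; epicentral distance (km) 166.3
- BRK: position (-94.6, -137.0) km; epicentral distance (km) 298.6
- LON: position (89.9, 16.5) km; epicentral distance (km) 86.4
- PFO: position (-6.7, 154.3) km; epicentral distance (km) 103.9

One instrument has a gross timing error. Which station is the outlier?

Solve using three stations at a time. Using BRK, LON, PFO (subtract circle equations pairwise → linear system) gives (x, y) ≈ (83.5, 102.7).
Distances from that point to each station vs reported:
  PKD: calculated 126.6 vs reported 166.3 → residual 39.7 km
  BRK: calculated 298.6 vs reported 298.6 → residual 0.0 km
  LON: calculated 86.4 vs reported 86.4 → residual 0.0 km
  PFO: calculated 103.9 vs reported 103.9 → residual 0.0 km
BRK, LON, PFO are mutually consistent (residuals ≈ 0); PKD is off by 39.7 km.

PKD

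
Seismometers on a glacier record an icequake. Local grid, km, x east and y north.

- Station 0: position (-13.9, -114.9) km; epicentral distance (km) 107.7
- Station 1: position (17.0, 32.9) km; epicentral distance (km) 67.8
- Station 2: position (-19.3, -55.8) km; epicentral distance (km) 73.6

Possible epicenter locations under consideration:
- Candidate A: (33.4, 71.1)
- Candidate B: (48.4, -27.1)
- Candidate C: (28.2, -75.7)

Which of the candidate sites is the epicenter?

Candidate B

For each candidate, compare |candidate − station| to the reported distance:
Candidate A: residuals Station 0 84.2, Station 1 26.2, Station 2 63.8 → max 84.2 km
Candidate B: residuals Station 0 0.0, Station 1 0.1, Station 2 0.1 → max 0.1 km
Candidate C: residuals Station 0 50.2, Station 1 41.4, Station 2 22.1 → max 50.2 km
Only Candidate B has all residuals ≈ 0.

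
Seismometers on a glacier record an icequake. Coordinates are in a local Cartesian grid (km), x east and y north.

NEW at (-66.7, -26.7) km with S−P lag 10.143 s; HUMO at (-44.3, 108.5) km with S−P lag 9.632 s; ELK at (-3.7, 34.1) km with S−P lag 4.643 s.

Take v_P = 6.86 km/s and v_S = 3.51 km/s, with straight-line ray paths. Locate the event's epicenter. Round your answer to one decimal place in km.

x ≈ -36.6 km, y ≈ 39.7 km

Distance from S−P lag: d = Δt · v_P v_S / (v_P − v_S) = Δt · (6.86·3.51)/(6.86−3.51) ≈ 7.1876·Δt.
So d_NEW = 72.90, d_HUMO = 69.23, d_ELK = 33.37 km.
Circle about each station: (x + 66.7)² + (y + 26.7)² = 72.90²; (x + 44.3)² + (y − 108.5)² = 69.23²; (x + 3.7)² + (y − 34.1)² = 33.37².
Subtracting the NEW equation from the HUMO and ELK equations removes the quadratic terms:
44.8 x + 270.4 y = 9094.58
126.0 x + 121.6 y = 215.57
Solving the 2×2 system: x ≈ -36.6, y ≈ 39.7 km.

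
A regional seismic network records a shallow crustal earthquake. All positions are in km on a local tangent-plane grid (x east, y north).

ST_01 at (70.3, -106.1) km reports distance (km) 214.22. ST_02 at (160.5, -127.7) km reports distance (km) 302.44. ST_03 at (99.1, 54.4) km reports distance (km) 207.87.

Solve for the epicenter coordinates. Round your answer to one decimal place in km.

-105.3 km east, 16.6 km north

Circle about each station: (x − 70.3)² + (y + 106.1)² = 214.22²; (x − 160.5)² + (y + 127.7)² = 302.44²; (x − 99.1)² + (y − 54.4)² = 207.87².
Subtracting pairs of circle equations eliminates x²+y² and gives linear equations (the radical axes):
180.4 x − 43.2 y = -19711.51
57.6 x + 321.0 y = -738.86
Solving the 2×2 system: x ≈ -105.3, y ≈ 16.6 km.
Check against ST_01 (with the unrounded x, y): √((x − 70.3)²+(y + 106.1)²) = 214.21 ≈ 214.22 km. ✓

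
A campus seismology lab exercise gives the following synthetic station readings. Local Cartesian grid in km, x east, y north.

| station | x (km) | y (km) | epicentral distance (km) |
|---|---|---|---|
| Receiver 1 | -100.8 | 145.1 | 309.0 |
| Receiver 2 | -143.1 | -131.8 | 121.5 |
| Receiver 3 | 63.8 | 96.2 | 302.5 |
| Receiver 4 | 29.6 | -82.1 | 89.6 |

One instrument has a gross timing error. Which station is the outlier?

Solve using three stations at a time. Using Receiver 1, Receiver 2, Receiver 4 (subtract circle equations pairwise → linear system) gives (x, y) ≈ (-23.7, -154.1).
Distances from that point to each station vs reported:
  Receiver 1: calculated 309.0 vs reported 309.0 → residual 0.0 km
  Receiver 2: calculated 121.5 vs reported 121.5 → residual 0.0 km
  Receiver 3: calculated 265.2 vs reported 302.5 → residual 37.3 km
  Receiver 4: calculated 89.6 vs reported 89.6 → residual 0.0 km
Receiver 1, Receiver 2, Receiver 4 are mutually consistent (residuals ≈ 0); Receiver 3 is off by 37.3 km.

Receiver 3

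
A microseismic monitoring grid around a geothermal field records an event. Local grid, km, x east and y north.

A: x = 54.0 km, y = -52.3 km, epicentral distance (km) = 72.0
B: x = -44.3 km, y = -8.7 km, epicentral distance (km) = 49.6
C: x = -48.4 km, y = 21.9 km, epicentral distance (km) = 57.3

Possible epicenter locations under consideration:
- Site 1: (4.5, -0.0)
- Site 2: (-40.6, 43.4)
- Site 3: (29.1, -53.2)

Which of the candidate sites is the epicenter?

For each candidate, compare |candidate − station| to the reported distance:
Site 1: residuals A 0.0, B 0.0, C 0.0 → max 0.0 km
Site 2: residuals A 62.6, B 2.6, C 34.4 → max 62.6 km
Site 3: residuals A 47.1, B 36.2, C 50.6 → max 50.6 km
Only Site 1 has all residuals ≈ 0.

Site 1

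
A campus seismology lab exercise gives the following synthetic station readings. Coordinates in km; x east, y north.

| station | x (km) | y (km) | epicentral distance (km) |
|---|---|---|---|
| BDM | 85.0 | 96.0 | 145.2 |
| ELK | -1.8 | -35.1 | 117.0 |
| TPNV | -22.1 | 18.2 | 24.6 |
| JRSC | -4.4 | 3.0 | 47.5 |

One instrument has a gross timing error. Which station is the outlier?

Solve using three stations at a time. Using BDM, TPNV, JRSC (subtract circle equations pairwise → linear system) gives (x, y) ≈ (-43.9, 29.2).
Distances from that point to each station vs reported:
  BDM: calculated 145.2 vs reported 145.2 → residual 0.0 km
  ELK: calculated 76.9 vs reported 117.0 → residual 40.1 km
  TPNV: calculated 24.4 vs reported 24.6 → residual 0.2 km
  JRSC: calculated 47.4 vs reported 47.5 → residual 0.1 km
BDM, TPNV, JRSC are mutually consistent (residuals ≈ 0); ELK is off by 40.1 km.

ELK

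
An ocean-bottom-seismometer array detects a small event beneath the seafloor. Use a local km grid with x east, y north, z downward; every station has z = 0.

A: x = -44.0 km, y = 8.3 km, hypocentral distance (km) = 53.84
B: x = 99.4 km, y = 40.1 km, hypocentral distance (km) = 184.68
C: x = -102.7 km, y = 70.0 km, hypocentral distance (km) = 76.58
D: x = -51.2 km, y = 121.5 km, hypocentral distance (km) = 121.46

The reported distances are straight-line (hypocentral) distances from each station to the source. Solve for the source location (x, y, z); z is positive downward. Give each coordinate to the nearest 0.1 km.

x ≈ -78.1 km, y ≈ 10.6 km, depth ≈ 41.6 km

Each station gives a sphere (x−x_i)² + (y−y_i)² + z² = d_i² (stations at z=0).
Subtracting the A sphere from B and C: z² cancels, leaving linear equations in x and y:
286.8 x + 63.6 y = -21724.48
-117.4 x + 123.4 y = 10476.65
Solving: x ≈ -78.098, y ≈ 10.599 km (keep extra digits for the depth step; rounded: -78.1, 10.6).
Then from the A sphere: z² = 53.84² − (x + 44.0)² − (y − 8.3)² with x = -78.098, y = 10.599, so z ≈ 41.603 ≈ 41.6 km.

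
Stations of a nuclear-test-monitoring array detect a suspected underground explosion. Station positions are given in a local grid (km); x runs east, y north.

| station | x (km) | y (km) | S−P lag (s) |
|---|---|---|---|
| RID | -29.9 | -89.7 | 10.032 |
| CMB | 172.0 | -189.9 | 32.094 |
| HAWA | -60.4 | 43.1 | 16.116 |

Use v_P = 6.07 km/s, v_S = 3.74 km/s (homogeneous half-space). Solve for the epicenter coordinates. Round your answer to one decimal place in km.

Distance from S−P lag: d = Δt · v_P v_S / (v_P − v_S) = Δt · (6.07·3.74)/(6.07−3.74) ≈ 9.7433·Δt.
So d_RID = 97.74, d_CMB = 312.70, d_HAWA = 157.02 km.
Circle about each station: (x + 29.9)² + (y + 89.7)² = 97.74²; (x − 172.0)² + (y + 189.9)² = 312.70²; (x + 60.4)² + (y − 43.1)² = 157.02².
Subtracting the RID equation from the CMB and HAWA equations removes the quadratic terms:
403.8 x − 200.4 y = -31522.27
-61.0 x + 265.6 y = -18536.50
Solving the 2×2 system: x ≈ -127.2, y ≈ -99.0 km.
Check against RID (with the unrounded x, y): √((x + 29.9)²+(y + 89.7)²) = 97.74 ≈ 97.74 km. ✓

(-127.2, -99.0)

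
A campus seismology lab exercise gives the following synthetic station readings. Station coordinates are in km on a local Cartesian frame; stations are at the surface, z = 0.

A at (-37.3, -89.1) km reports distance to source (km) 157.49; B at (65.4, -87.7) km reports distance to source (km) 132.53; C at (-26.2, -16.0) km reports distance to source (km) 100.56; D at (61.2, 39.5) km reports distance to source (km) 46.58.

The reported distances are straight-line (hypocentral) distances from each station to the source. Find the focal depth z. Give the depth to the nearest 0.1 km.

44.4 km

Each station gives a sphere (x−x_i)² + (y−y_i)² + z² = d_i² (stations at z=0).
Subtracting the A sphere from B and C: z² cancels, leaving linear equations in x and y:
205.4 x + 2.8 y = 9877.25
22.2 x + 146.2 y = 6303.13
Solving: x ≈ 47.599, y ≈ 35.885 km (keep extra digits for the depth step; rounded: 47.6, 35.9).
Then from the A sphere: z² = 157.49² − (x + 37.3)² − (y + 89.1)² with x = 47.599, y = 35.885, so z ≈ 44.430 ≈ 44.4 km.
Check against D (with the unrounded solution): distance 46.61 ≈ 46.58 km. ✓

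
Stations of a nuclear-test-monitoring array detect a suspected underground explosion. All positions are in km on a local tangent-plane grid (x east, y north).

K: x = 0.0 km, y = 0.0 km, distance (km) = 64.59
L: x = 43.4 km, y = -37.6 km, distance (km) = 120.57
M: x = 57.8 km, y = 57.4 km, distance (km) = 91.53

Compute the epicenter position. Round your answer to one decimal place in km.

-33.7 km east, 55.1 km north

Circle about each station: x² + y² = 64.59²; (x − 43.4)² + (y + 37.6)² = 120.57²; (x − 57.8)² + (y − 57.4)² = 91.53².
Subtracting the K equation from the L and M equations removes the quadratic terms:
86.8 x − 75.2 y = -7067.94
115.6 x + 114.8 y = 2429.73
Solving the 2×2 system: x ≈ -33.7, y ≈ 55.1 km.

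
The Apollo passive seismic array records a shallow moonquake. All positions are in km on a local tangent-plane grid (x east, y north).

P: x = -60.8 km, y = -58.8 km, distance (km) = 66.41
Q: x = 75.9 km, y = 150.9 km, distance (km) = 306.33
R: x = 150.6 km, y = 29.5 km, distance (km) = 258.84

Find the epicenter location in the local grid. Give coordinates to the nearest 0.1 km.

(-57.0, -125.1)

Circle about each station: (x + 60.8)² + (y + 58.8)² = 66.41²; (x − 75.9)² + (y − 150.9)² = 306.33²; (x − 150.6)² + (y − 29.5)² = 258.84².
Subtracting the P equation from the Q and R equations removes the quadratic terms:
273.4 x + 419.4 y = -68050.24
422.8 x + 176.6 y = -46191.33
Solving the 2×2 system: x ≈ -57.0, y ≈ -125.1 km.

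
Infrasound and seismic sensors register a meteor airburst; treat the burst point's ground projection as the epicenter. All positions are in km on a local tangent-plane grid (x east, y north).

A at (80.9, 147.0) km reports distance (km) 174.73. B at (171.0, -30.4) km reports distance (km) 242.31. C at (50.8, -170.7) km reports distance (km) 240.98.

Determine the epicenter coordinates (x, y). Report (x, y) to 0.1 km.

Circle about each station: (x − 80.9)² + (y − 147.0)² = 174.73²; (x − 171.0)² + (y + 30.4)² = 242.31²; (x − 50.8)² + (y + 170.7)² = 240.98².
Subtracting the A equation from the B and C equations removes the quadratic terms:
180.2 x − 354.8 y = -26172.21
-60.2 x − 635.4 y = -23975.47
Solving the 2×2 system: x ≈ -59.8, y ≈ 43.4 km.

x ≈ -59.8 km, y ≈ 43.4 km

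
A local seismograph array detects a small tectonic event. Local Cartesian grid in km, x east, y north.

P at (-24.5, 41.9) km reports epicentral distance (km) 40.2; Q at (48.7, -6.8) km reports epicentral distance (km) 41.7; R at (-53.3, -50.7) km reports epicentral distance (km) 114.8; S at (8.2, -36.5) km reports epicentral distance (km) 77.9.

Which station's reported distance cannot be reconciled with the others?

Solve using three stations at a time. Using P, R, S (subtract circle equations pairwise → linear system) gives (x, y) ≈ (15.7, 41.0).
Distances from that point to each station vs reported:
  P: calculated 40.2 vs reported 40.2 → residual 0.0 km
  Q: calculated 58.1 vs reported 41.7 → residual 16.4 km
  R: calculated 114.8 vs reported 114.8 → residual 0.0 km
  S: calculated 77.9 vs reported 77.9 → residual 0.0 km
P, R, S are mutually consistent (residuals ≈ 0); Q is off by 16.4 km.

Q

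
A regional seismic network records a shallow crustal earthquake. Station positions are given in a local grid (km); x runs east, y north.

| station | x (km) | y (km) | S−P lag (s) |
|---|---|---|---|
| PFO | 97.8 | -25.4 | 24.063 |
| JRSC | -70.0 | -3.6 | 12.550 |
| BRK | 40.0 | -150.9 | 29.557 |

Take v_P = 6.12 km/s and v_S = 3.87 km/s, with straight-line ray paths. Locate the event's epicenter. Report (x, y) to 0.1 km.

Distance from S−P lag: d = Δt · v_P v_S / (v_P − v_S) = Δt · (6.12·3.87)/(6.12−3.87) ≈ 10.5264·Δt.
So d_PFO = 253.30, d_JRSC = 132.11, d_BRK = 311.13 km.
Circle about each station: (x − 97.8)² + (y + 25.4)² = 253.30²; (x + 70.0)² + (y + 3.6)² = 132.11²; (x − 40.0)² + (y + 150.9)² = 311.13².
Subtracting the PFO equation from the JRSC and BRK equations removes the quadratic terms:
-335.6 x + 43.6 y = 41410.80
-115.6 x − 251.0 y = -18480.18
Solving the 2×2 system: x ≈ -107.4, y ≈ 123.1 km.

-107.4 km east, 123.1 km north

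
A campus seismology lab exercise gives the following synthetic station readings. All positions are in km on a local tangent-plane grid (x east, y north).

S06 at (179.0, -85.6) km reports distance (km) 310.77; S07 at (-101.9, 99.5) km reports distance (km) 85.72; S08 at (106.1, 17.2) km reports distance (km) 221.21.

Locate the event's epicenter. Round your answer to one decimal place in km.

(-115.1, 14.8)

Circle about each station: (x − 179.0)² + (y + 85.6)² = 310.77²; (x + 101.9)² + (y − 99.5)² = 85.72²; (x − 106.1)² + (y − 17.2)² = 221.21².
Subtracting the S06 equation from the S07 and S08 equations removes the quadratic terms:
-561.8 x + 370.2 y = 70145.57
-145.8 x + 205.6 y = 19828.82
Solving the 2×2 system: x ≈ -115.1, y ≈ 14.8 km.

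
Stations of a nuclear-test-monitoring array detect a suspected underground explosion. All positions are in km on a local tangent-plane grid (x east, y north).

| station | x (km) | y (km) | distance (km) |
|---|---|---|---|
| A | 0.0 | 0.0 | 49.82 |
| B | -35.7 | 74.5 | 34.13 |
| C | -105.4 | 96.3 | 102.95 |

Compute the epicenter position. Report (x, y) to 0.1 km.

-14.7 km east, 47.6 km north

Circle about each station: x² + y² = 49.82²; (x + 35.7)² + (y − 74.5)² = 34.13²; (x + 105.4)² + (y − 96.3)² = 102.95².
Subtracting the A equation from the B and C equations removes the quadratic terms:
-71.4 x + 149.0 y = 8141.92
-210.8 x + 192.6 y = 12266.18
Solving the 2×2 system: x ≈ -14.7, y ≈ 47.6 km.
Check against A (with the unrounded x, y): √(x²+y²) = 49.82 ≈ 49.82 km. ✓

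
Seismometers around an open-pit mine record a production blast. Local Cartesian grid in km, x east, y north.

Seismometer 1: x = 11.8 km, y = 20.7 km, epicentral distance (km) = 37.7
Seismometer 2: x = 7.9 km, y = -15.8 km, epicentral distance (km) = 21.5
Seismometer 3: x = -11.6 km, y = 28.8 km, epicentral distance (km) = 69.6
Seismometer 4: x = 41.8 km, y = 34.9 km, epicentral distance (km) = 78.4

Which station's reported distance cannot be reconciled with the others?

Seismometer 1

Solve using three stations at a time. Using Seismometer 2, Seismometer 3, Seismometer 4 (subtract circle equations pairwise → linear system) gives (x, y) ≈ (10.8, -37.1).
Distances from that point to each station vs reported:
  Seismometer 1: calculated 57.8 vs reported 37.7 → residual 20.1 km
  Seismometer 2: calculated 21.5 vs reported 21.5 → residual 0.0 km
  Seismometer 3: calculated 69.6 vs reported 69.6 → residual 0.0 km
  Seismometer 4: calculated 78.4 vs reported 78.4 → residual 0.0 km
Seismometer 2, Seismometer 3, Seismometer 4 are mutually consistent (residuals ≈ 0); Seismometer 1 is off by 20.1 km.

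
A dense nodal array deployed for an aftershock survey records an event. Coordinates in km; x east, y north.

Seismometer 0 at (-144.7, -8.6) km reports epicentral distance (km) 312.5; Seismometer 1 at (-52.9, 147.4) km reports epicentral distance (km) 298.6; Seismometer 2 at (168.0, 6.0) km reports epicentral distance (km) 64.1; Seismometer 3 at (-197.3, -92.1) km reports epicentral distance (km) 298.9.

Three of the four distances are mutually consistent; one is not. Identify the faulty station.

Seismometer 3

Solve using three stations at a time. Using Seismometer 0, Seismometer 1, Seismometer 2 (subtract circle equations pairwise → linear system) gives (x, y) ≈ (163.9, -57.9).
Distances from that point to each station vs reported:
  Seismometer 0: calculated 312.5 vs reported 312.5 → residual 0.0 km
  Seismometer 1: calculated 298.6 vs reported 298.6 → residual 0.0 km
  Seismometer 2: calculated 64.1 vs reported 64.1 → residual 0.0 km
  Seismometer 3: calculated 362.8 vs reported 298.9 → residual 63.9 km
Seismometer 0, Seismometer 1, Seismometer 2 are mutually consistent (residuals ≈ 0); Seismometer 3 is off by 63.9 km.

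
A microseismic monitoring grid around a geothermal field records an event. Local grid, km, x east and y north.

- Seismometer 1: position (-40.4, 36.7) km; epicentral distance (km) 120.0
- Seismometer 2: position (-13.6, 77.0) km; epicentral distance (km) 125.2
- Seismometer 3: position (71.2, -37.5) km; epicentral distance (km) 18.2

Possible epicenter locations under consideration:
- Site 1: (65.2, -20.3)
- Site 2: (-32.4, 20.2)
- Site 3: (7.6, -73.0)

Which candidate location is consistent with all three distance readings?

For each candidate, compare |candidate − station| to the reported distance:
Site 1: residuals Seismometer 1 0.0, Seismometer 2 0.0, Seismometer 3 0.0 → max 0.0 km
Site 2: residuals Seismometer 1 101.7, Seismometer 2 65.4, Seismometer 3 100.4 → max 101.7 km
Site 3: residuals Seismometer 1 0.3, Seismometer 2 26.3, Seismometer 3 54.6 → max 54.6 km
Only Site 1 has all residuals ≈ 0.

Site 1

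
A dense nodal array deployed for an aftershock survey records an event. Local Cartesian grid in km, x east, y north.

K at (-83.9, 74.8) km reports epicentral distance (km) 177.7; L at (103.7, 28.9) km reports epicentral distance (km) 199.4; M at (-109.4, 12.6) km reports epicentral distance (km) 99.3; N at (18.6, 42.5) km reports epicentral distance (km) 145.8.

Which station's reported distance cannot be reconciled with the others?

Solve using three stations at a time. Using L, M, N (subtract circle equations pairwise → linear system) gives (x, y) ≈ (-65.5, -76.8).
Distances from that point to each station vs reported:
  K: calculated 152.7 vs reported 177.7 → residual 25.0 km
  L: calculated 199.5 vs reported 199.4 → residual 0.1 km
  M: calculated 99.6 vs reported 99.3 → residual 0.3 km
  N: calculated 146.0 vs reported 145.8 → residual 0.2 km
L, M, N are mutually consistent (residuals ≈ 0); K is off by 25.0 km.

K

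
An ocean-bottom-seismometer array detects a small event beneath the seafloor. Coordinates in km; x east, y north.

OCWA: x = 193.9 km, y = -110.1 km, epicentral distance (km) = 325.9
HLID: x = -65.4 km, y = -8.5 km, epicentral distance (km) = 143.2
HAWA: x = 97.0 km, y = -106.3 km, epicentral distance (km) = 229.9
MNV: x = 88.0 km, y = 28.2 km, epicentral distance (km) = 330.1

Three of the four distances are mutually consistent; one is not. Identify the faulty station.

Solve using three stations at a time. Using OCWA, HLID, HAWA (subtract circle equations pairwise → linear system) gives (x, y) ≈ (-130.9, -135.7).
Distances from that point to each station vs reported:
  OCWA: calculated 325.9 vs reported 325.9 → residual 0.0 km
  HLID: calculated 143.1 vs reported 143.2 → residual 0.1 km
  HAWA: calculated 229.8 vs reported 229.9 → residual 0.1 km
  MNV: calculated 273.5 vs reported 330.1 → residual 56.6 km
OCWA, HLID, HAWA are mutually consistent (residuals ≈ 0); MNV is off by 56.6 km.

MNV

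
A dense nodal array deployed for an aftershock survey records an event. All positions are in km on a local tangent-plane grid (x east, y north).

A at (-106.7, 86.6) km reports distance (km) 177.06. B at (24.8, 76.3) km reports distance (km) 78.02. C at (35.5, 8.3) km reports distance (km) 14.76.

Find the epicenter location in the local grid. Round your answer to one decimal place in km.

Circle about each station: (x + 106.7)² + (y − 86.6)² = 177.06²; (x − 24.8)² + (y − 76.3)² = 78.02²; (x − 35.5)² + (y − 8.3)² = 14.76².
Subtracting pairs of circle equations eliminates x²+y² and gives linear equations (the radical axes):
263.0 x − 20.6 y = 12815.40
284.4 x − 156.6 y = 13577.08
Solving the 2×2 system: x ≈ 48.9, y ≈ 2.1 km.

48.9 km east, 2.1 km north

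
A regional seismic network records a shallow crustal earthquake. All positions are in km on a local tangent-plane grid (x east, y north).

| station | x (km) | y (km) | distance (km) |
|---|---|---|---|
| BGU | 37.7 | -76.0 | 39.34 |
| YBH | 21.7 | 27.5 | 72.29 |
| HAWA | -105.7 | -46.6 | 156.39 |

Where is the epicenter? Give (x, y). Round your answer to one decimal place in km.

50.5 km east, -38.8 km north

Circle about each station: (x − 37.7)² + (y + 76.0)² = 39.34²; (x − 21.7)² + (y − 27.5)² = 72.29²; (x + 105.7)² + (y + 46.6)² = 156.39².
Subtracting the BGU equation from the YBH and HAWA equations removes the quadratic terms:
-32.0 x + 207.0 y = -9648.36
-286.8 x + 58.8 y = -16763.44
Solving the 2×2 system: x ≈ 50.5, y ≈ -38.8 km.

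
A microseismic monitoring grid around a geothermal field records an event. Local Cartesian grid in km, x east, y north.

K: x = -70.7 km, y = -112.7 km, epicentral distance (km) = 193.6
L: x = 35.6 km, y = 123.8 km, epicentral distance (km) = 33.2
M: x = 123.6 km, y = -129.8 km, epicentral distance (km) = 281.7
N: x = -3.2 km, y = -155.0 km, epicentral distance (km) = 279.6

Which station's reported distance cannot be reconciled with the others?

Solve using three stations at a time. Using L, M, N (subtract circle equations pairwise → linear system) gives (x, y) ≈ (2.5, 124.5).
Distances from that point to each station vs reported:
  K: calculated 248.3 vs reported 193.6 → residual 54.7 km
  L: calculated 33.1 vs reported 33.2 → residual 0.1 km
  M: calculated 281.7 vs reported 281.7 → residual 0.0 km
  N: calculated 279.6 vs reported 279.6 → residual 0.0 km
L, M, N are mutually consistent (residuals ≈ 0); K is off by 54.7 km.

K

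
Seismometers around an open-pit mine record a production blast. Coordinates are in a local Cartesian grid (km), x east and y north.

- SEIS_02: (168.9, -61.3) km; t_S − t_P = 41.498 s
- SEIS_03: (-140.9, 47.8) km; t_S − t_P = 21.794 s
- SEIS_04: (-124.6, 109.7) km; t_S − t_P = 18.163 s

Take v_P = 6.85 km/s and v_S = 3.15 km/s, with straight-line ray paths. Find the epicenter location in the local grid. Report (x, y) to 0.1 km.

Distance from S−P lag: d = Δt · v_P v_S / (v_P − v_S) = Δt · (6.85·3.15)/(6.85−3.15) ≈ 5.8318·Δt.
So d_SEIS_02 = 242.01, d_SEIS_03 = 127.10, d_SEIS_04 = 105.92 km.
Circle about each station: (x − 168.9)² + (y + 61.3)² = 242.01²; (x + 140.9)² + (y − 47.8)² = 127.10²; (x + 124.6)² + (y − 109.7)² = 105.92².
Subtracting the SEIS_02 equation from the SEIS_03 and SEIS_04 equations removes the quadratic terms:
-619.6 x + 218.2 y = 32267.18
-587.0 x + 342.0 y = 42624.14
Solving the 2×2 system: x ≈ -20.7, y ≈ 89.1 km.

-20.7 km east, 89.1 km north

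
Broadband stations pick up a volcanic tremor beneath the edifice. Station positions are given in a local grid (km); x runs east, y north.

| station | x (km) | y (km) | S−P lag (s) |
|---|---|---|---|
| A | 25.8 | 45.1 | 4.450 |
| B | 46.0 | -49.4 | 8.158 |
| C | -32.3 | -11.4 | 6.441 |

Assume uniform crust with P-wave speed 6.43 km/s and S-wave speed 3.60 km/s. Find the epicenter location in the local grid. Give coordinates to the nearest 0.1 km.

15.8 km east, 10.1 km north

Distance from S−P lag: d = Δt · v_P v_S / (v_P − v_S) = Δt · (6.43·3.60)/(6.43−3.60) ≈ 8.1795·Δt.
So d_A = 36.40, d_B = 66.73, d_C = 52.68 km.
Circle about each station: (x − 25.8)² + (y − 45.1)² = 36.40²; (x − 46.0)² + (y + 49.4)² = 66.73²; (x + 32.3)² + (y + 11.4)² = 52.68².
Subtracting the A equation from the B and C equations removes the quadratic terms:
40.4 x − 189.0 y = -1271.22
-116.2 x − 113.0 y = -2976.62
Solving the 2×2 system: x ≈ 15.8, y ≈ 10.1 km.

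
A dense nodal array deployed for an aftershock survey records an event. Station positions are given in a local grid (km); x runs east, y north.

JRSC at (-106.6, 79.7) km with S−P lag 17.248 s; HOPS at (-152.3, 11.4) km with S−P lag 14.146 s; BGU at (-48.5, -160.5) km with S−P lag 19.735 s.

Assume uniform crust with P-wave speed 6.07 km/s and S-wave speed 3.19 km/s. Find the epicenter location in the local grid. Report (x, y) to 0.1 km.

-66.2 km east, -29.0 km north

Distance from S−P lag: d = Δt · v_P v_S / (v_P − v_S) = Δt · (6.07·3.19)/(6.07−3.19) ≈ 6.7234·Δt.
So d_JRSC = 115.96, d_HOPS = 95.11, d_BGU = 132.69 km.
Circle about each station: (x + 106.6)² + (y − 79.7)² = 115.96²; (x + 152.3)² + (y − 11.4)² = 95.11²; (x + 48.5)² + (y + 160.5)² = 132.69².
Subtracting pairs of circle equations eliminates x²+y² and gives linear equations (the radical axes):
-91.4 x − 136.6 y = 10010.41
116.2 x − 480.4 y = 6236.94
Solving the 2×2 system: x ≈ -66.2, y ≈ -29.0 km.
Check against JRSC (with the unrounded x, y): √((x + 106.6)²+(y − 79.7)²) = 115.96 ≈ 115.96 km. ✓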